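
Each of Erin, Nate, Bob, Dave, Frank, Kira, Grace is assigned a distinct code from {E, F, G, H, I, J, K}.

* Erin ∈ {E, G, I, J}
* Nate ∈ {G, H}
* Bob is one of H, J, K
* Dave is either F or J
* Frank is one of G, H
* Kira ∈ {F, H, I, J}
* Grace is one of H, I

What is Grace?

The 7 variables draw from only 7 values {E, F, G, H, I, J, K}, so each is used; only Erin can be E, hence Erin = E.
Among the 6 still-open variables, K fits only Bob (and all 6 values in {F, G, H, I, J, K} must be used), so Bob = K.
Nate and Frank share exactly the 2 values {G, H}; by pigeonhole those values go to them, so strike G, H from Kira, Grace.
So Grace = I.

I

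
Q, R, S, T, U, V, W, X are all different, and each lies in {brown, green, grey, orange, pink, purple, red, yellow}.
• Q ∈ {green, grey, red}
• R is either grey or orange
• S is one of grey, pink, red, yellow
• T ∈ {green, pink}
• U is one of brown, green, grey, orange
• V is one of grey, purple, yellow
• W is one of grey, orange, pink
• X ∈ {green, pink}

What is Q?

red

The 8 variables draw from only 8 values {brown, green, grey, orange, pink, purple, red, yellow}, so each is used; only U can be brown, hence U = brown.
The 7 still-open variables together cover exactly {green, grey, orange, pink, purple, red, yellow} — 7 values for 7 variables — and purple appears only in V's list, so V = purple.
Among the 6 still-open variables, yellow fits only S (and all 6 values in {green, grey, orange, pink, red, yellow} must be used), so S = yellow.
Among the 5 still-open variables, red fits only Q (and all 5 values in {green, grey, orange, pink, red} must be used), so Q = red.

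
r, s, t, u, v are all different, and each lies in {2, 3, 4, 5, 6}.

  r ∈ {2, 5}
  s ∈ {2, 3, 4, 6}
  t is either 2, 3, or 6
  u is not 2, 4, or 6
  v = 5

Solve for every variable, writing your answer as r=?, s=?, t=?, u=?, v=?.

r=2, s=4, t=6, u=3, v=5

v has just one choice, so v = 5. Eliminate 5 elsewhere: r, u.
r must be 2 (only option left). So s, t can't be 2.
u has just one choice, so u = 3. Strike 3 from s, t.
That leaves t = 6. Strike 6 from s.
That leaves s = 4.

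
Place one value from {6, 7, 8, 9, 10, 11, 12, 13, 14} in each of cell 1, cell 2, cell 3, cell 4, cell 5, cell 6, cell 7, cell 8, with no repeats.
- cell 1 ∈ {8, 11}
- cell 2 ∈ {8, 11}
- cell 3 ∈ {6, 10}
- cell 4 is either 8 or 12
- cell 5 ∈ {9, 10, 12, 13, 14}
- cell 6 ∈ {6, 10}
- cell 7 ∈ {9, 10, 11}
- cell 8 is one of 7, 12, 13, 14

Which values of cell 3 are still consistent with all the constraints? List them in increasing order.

6, 10

The 2 variables cell 1 and cell 2 are confined to {8, 11}, which locks those values in; drop them from cell 4, cell 7.
cell 4 must be 12 (only option left). Remove 12 from cell 5, cell 8.
cell 3 and cell 6 between them cover only {6, 10} — a naked pair. Remove those values from cell 5, cell 7.
That leaves cell 7 = 9. Eliminate 9 elsewhere: cell 5.
No further eliminations apply; cell 3 can still be any of 6, 10.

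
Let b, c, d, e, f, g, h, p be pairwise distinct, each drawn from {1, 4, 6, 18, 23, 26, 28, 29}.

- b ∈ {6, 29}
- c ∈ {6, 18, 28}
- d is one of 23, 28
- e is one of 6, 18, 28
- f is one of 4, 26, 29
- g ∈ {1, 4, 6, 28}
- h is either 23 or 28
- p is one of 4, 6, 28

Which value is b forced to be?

29

Among the 8 variables, 1 fits only g (and all 8 values in {1, 4, 6, 18, 23, 26, 28, 29} must be used), so g = 1.
Among the 7 still-open variables, 26 fits only f (and all 7 values in {4, 6, 18, 23, 26, 28, 29} must be used), so f = 26.
The 6 still-open variables draw from only 6 values {4, 6, 18, 23, 28, 29}, so each is used; only p can be 4, hence p = 4.
The 5 still-open variables draw from only 5 values {6, 18, 23, 28, 29}, so each is used; only b can be 29, hence b = 29.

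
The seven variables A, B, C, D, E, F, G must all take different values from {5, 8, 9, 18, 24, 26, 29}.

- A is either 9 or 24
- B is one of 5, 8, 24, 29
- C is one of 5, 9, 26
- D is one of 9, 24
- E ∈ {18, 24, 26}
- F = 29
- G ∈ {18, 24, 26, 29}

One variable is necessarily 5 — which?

F must be 29 (only option left). So B, G can't be 29.
The 6 still-open variables together cover exactly {5, 8, 9, 18, 24, 26} — 6 values for 6 variables — and 8 appears only in B's list, so B = 8.
Among the 5 still-open variables, 5 fits only C (and all 5 values in {5, 9, 18, 24, 26} must be used), so C = 5.

C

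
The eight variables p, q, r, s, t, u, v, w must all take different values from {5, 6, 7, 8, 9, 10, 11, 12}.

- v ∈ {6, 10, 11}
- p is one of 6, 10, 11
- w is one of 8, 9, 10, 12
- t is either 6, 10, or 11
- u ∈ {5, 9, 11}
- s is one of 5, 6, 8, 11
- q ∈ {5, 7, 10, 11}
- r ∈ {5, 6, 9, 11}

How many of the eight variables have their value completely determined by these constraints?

The 8 variables draw from only 8 values {5, 6, 7, 8, 9, 10, 11, 12}, so each is used; only q can be 7, hence q = 7.
The 7 still-open variables draw from only 7 values {5, 6, 8, 9, 10, 11, 12}, so each is used; only w can be 12, hence w = 12.
Among the 6 still-open variables, 8 fits only s (and all 6 values in {5, 6, 8, 9, 10, 11} must be used), so s = 8.
p, t, v share exactly the 3 values {6, 10, 11}; by pigeonhole those values go to them, so strike 6, 10, 11 from r, u.
Determined: q=7, s=8, w=12. The other variables each still have more than one consistent value. That makes 3.

3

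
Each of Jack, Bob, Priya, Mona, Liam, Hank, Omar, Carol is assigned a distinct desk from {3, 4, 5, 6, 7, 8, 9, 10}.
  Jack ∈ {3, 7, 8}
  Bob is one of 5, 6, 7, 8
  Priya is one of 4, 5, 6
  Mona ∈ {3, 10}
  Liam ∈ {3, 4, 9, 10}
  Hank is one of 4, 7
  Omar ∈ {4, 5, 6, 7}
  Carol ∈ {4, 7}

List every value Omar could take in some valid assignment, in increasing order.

5, 6

The 8 variables draw from only 8 values {3, 4, 5, 6, 7, 8, 9, 10}, so each is used; only Liam can be 9, hence Liam = 9.
Among the 7 still-open variables, 10 fits only Mona (and all 7 values in {3, 4, 5, 6, 7, 8, 10} must be used), so Mona = 10.
The 6 still-open variables together cover exactly {3, 4, 5, 6, 7, 8} — 6 values for 6 variables — and 3 appears only in Jack's list, so Jack = 3.
Among the 5 still-open variables, 8 fits only Bob (and all 5 values in {4, 5, 6, 7, 8} must be used), so Bob = 8.
The 2 variables Hank and Carol are confined to {4, 7}, which locks those values in; drop them from Priya, Omar.
No further eliminations apply; Omar can still be any of 5, 6.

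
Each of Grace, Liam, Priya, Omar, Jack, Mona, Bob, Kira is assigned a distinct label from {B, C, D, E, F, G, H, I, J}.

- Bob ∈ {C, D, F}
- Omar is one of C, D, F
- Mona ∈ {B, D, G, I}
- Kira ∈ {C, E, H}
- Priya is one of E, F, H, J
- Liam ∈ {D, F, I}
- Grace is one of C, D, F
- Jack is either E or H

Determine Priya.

Grace, Omar, Bob between them cover only {C, D, F} — a naked triple. Remove those values from Liam, Priya, Mona, Kira.
Liam has just one choice, so Liam = I. Remove I from Mona.
Jack and Kira between them cover only {E, H} — a naked pair. Remove those values from Priya.
So Priya = J.

J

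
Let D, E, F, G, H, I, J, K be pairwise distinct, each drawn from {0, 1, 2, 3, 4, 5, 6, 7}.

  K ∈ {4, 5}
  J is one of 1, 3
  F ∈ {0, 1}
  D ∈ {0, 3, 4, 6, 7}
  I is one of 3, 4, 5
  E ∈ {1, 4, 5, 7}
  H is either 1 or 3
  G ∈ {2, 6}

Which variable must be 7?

The 8 variables draw from only 8 values {0, 1, 2, 3, 4, 5, 6, 7}, so each is used; only G can be 2, hence G = 2.
The 7 still-open variables draw from only 7 values {0, 1, 3, 4, 5, 6, 7}, so each is used; only D can be 6, hence D = 6.
The 6 still-open variables draw from only 6 values {0, 1, 3, 4, 5, 7}, so each is used; only F can be 0, hence F = 0.
The 5 still-open variables together cover exactly {1, 3, 4, 5, 7} — 5 values for 5 variables — and 7 appears only in E's list, so E = 7.

E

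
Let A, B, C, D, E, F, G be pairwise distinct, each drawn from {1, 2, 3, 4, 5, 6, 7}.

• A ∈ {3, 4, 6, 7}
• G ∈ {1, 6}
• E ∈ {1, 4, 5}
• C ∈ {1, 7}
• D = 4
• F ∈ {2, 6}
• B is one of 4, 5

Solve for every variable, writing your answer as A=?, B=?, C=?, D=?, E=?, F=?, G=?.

A=3, B=5, C=7, D=4, E=1, F=2, G=6

D's domain is down to {4}, so D = 4. So A, B, E can't be 4.
B's domain is down to {5}, so B = 5. Remove 5 from E.
That leaves E = 1. Remove 1 from C, G.
G's domain is down to {6}, so G = 6. Strike 6 from A, F.
That leaves C = 7. Strike 7 from A.
F has just one choice, so F = 2.
A's domain is down to {3}, so A = 3.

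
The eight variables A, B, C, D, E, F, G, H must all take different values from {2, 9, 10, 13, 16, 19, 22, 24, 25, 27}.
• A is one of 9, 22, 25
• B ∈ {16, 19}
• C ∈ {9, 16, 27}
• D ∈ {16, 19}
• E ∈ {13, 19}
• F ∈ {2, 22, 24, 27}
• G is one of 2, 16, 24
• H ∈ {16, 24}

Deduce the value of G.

2

B and D between them cover only {16, 19} — a naked pair. Remove those values from C, E, G, H.
That leaves E = 13.
That leaves H = 24. Remove 24 from F, G.
So G = 2.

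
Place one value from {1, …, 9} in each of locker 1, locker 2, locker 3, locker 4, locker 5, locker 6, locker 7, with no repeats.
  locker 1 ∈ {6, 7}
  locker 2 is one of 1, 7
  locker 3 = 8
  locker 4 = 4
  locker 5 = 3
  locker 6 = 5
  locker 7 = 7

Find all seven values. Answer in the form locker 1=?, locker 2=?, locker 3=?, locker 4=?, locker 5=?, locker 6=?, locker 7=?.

locker 3 has just one choice, so locker 3 = 8.
locker 4 must be 4 (only option left).
That leaves locker 5 = 3.
locker 6's domain is down to {5}, so locker 6 = 5.
locker 7's domain is down to {7}, so locker 7 = 7. Strike 7 from locker 1, locker 2.
locker 1 must be 6 (only option left).
locker 2 must be 1 (only option left).

locker 1=6, locker 2=1, locker 3=8, locker 4=4, locker 5=3, locker 6=5, locker 7=7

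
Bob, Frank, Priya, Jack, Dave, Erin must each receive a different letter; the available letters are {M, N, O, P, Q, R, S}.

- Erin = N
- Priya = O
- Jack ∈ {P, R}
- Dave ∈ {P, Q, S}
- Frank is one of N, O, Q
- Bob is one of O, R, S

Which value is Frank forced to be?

Q

Priya has just one choice, so Priya = O. So Bob, Frank can't be O.
Erin's domain is down to {N}, so Erin = N. Strike N from Frank.
So Frank = Q.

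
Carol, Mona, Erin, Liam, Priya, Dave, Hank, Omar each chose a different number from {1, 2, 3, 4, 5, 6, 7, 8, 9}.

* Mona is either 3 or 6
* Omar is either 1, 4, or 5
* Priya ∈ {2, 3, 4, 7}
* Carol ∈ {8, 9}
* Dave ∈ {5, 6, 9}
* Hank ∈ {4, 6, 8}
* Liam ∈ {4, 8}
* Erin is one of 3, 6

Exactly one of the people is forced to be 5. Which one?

Mona and Erin between them cover only {3, 6} — a naked pair. Remove those values from Priya, Dave, Hank.
Liam and Hank share exactly the 2 values {4, 8}; by pigeonhole those values go to them, so strike 4, 8 from Carol, Priya, Omar.
That leaves Carol = 9. Eliminate 9 elsewhere: Dave.
So 5 goes to Dave.

Dave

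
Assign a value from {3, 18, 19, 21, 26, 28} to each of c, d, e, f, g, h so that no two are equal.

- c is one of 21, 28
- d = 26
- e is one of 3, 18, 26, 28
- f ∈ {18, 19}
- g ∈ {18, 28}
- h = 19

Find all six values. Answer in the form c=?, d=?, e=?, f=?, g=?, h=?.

c=21, d=26, e=3, f=18, g=28, h=19

d must be 26 (only option left). Remove 26 from e.
That leaves h = 19. Eliminate 19 elsewhere: f.
f must be 18 (only option left). Eliminate 18 elsewhere: e, g.
That leaves g = 28. Eliminate 28 elsewhere: c, e.
c has just one choice, so c = 21.
e has just one choice, so e = 3.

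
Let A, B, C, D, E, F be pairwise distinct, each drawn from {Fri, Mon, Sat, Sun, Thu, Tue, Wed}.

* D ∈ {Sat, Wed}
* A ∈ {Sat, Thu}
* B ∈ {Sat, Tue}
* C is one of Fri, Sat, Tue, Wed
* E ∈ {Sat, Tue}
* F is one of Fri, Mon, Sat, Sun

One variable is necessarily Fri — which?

C

B and E share exactly the 2 values {Sat, Tue}; by pigeonhole those values go to them, so strike Sat, Tue from A, C, D, F.
A must be Thu (only option left).
D must be Wed (only option left). Remove Wed from C.
So Fri goes to C.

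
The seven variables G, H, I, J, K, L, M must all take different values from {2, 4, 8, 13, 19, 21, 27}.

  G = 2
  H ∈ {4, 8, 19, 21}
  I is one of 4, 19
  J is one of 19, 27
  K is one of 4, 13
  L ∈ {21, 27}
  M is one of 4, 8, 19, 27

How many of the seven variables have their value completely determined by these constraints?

G's domain is down to {2}, so G = 2.
Among the 6 still-open variables, 13 fits only K (and all 6 values in {4, 8, 13, 19, 21, 27} must be used), so K = 13.
Determined: G=2, K=13. The other variables each still have more than one consistent value. That makes 2.

2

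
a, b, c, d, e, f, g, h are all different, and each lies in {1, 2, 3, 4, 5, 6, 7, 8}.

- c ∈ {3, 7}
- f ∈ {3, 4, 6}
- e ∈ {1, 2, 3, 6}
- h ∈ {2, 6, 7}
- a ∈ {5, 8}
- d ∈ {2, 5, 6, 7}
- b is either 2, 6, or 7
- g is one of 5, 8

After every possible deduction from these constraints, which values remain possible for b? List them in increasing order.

Among the 8 variables, 1 fits only e (and all 8 values in {1, 2, 3, 4, 5, 6, 7, 8} must be used), so e = 1.
Among the 7 still-open variables, 4 fits only f (and all 7 values in {2, 3, 4, 5, 6, 7, 8} must be used), so f = 4.
The 6 still-open variables together cover exactly {2, 3, 5, 6, 7, 8} — 6 values for 6 variables — and 3 appears only in c's list, so c = 3.
The 2 variables a and g are confined to {5, 8}, which locks those values in; drop them from d.
No further eliminations apply; b can still be any of 2, 6, 7.

2, 6, 7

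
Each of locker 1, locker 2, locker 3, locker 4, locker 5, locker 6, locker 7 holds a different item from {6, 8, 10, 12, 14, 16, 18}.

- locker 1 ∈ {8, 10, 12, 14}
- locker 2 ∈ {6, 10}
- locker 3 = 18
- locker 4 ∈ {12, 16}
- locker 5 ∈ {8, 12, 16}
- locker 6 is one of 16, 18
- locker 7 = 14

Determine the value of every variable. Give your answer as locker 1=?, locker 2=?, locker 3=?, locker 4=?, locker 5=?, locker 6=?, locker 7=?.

locker 1=10, locker 2=6, locker 3=18, locker 4=12, locker 5=8, locker 6=16, locker 7=14

locker 3 must be 18 (only option left). Strike 18 from locker 6.
locker 6 has just one choice, so locker 6 = 16. Strike 16 from locker 4, locker 5.
That leaves locker 7 = 14. Remove 14 from locker 1.
locker 4 has just one choice, so locker 4 = 12. Remove 12 from locker 1, locker 5.
locker 5 has just one choice, so locker 5 = 8. So locker 1 can't be 8.
locker 1's domain is down to {10}, so locker 1 = 10. Eliminate 10 elsewhere: locker 2.
locker 2's domain is down to {6}, so locker 2 = 6.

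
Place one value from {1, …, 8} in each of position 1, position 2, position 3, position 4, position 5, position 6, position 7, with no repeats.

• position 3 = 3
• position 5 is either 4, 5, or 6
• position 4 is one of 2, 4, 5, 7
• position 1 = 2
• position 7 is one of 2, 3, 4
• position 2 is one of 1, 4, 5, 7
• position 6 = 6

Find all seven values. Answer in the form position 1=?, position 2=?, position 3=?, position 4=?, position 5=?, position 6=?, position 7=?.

position 1 must be 2 (only option left). Remove 2 from position 4, position 7.
position 3's domain is down to {3}, so position 3 = 3. Strike 3 from position 7.
That leaves position 6 = 6. Remove 6 from position 5.
That leaves position 7 = 4. Remove 4 from position 2, position 4, position 5.
That leaves position 5 = 5. Eliminate 5 elsewhere: position 2, position 4.
position 4 has just one choice, so position 4 = 7. So position 2 can't be 7.
position 2 has just one choice, so position 2 = 1.

position 1=2, position 2=1, position 3=3, position 4=7, position 5=5, position 6=6, position 7=4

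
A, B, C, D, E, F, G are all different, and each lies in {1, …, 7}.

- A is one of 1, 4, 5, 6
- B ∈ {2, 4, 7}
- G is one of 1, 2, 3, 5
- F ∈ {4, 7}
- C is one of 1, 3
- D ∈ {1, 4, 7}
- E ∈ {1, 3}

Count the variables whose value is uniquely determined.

3

The 7 variables draw from only 7 values {1, 2, 3, 4, 5, 6, 7}, so each is used; only A can be 6, hence A = 6.
The 6 still-open variables draw from only 6 values {1, 2, 3, 4, 5, 7}, so each is used; only G can be 5, hence G = 5.
Among the 5 still-open variables, 2 fits only B (and all 5 values in {1, 2, 3, 4, 7} must be used), so B = 2.
C and E share exactly the 2 values {1, 3}; by pigeonhole those values go to them, so strike 1, 3 from D.
Determined: A=6, B=2, G=5. The other variables each still have more than one consistent value. That makes 3.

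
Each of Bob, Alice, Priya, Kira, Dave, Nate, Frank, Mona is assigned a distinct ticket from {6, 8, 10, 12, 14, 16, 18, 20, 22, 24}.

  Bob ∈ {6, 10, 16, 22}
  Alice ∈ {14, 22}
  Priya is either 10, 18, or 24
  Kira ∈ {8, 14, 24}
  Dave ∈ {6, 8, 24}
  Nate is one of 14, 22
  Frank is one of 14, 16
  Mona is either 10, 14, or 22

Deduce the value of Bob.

6

Among the 8 variables, 18 fits only Priya (and all 8 values in {6, 8, 10, 14, 16, 18, 22, 24} must be used), so Priya = 18.
Alice and Nate between them cover only {14, 22} — a naked pair. Remove those values from Bob, Kira, Frank, Mona.
That leaves Frank = 16. So Bob can't be 16.
Mona's domain is down to {10}, so Mona = 10. Eliminate 10 elsewhere: Bob.
So Bob = 6.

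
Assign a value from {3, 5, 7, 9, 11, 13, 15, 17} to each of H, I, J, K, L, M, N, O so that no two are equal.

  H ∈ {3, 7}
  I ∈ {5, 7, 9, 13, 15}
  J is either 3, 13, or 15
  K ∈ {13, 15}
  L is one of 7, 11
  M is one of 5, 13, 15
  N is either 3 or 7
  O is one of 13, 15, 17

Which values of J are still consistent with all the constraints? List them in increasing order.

13, 15

Among the 8 variables, 9 fits only I (and all 8 values in {3, 5, 7, 9, 11, 13, 15, 17} must be used), so I = 9.
Among the 7 still-open variables, 5 fits only M (and all 7 values in {3, 5, 7, 11, 13, 15, 17} must be used), so M = 5.
The 6 still-open variables draw from only 6 values {3, 7, 11, 13, 15, 17}, so each is used; only L can be 11, hence L = 11.
Among the 5 still-open variables, 17 fits only O (and all 5 values in {3, 7, 13, 15, 17} must be used), so O = 17.
H and N between them cover only {3, 7} — a naked pair. Remove those values from J.
No further eliminations apply; J can still be any of 13, 15.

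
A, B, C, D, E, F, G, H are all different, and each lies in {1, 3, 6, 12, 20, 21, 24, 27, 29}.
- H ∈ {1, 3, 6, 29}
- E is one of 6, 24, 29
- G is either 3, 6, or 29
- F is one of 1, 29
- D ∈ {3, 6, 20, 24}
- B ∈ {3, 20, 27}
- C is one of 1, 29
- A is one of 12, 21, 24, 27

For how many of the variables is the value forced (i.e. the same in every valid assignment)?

3

The 2 variables C and F are confined to {1, 29}, which locks those values in; drop them from E, G, H.
The 2 variables G and H are confined to {3, 6}, which locks those values in; drop them from B, D, E.
E has just one choice, so E = 24. So A, D can't be 24.
D's domain is down to {20}, so D = 20. Remove 20 from B.
B's domain is down to {27}, so B = 27. Eliminate 27 elsewhere: A.
Determined: B=27, D=20, E=24. The other variables each still have more than one consistent value. That makes 3.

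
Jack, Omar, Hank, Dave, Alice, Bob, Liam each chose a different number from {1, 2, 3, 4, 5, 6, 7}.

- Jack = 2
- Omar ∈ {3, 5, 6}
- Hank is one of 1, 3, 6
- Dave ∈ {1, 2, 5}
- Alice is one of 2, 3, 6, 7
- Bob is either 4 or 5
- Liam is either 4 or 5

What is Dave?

1

Jack must be 2 (only option left). Remove 2 from Dave, Alice.
Among the 6 still-open variables, 7 fits only Alice (and all 6 values in {1, 3, 4, 5, 6, 7} must be used), so Alice = 7.
Bob and Liam between them cover only {4, 5} — a naked pair. Remove those values from Omar, Dave.
So Dave = 1.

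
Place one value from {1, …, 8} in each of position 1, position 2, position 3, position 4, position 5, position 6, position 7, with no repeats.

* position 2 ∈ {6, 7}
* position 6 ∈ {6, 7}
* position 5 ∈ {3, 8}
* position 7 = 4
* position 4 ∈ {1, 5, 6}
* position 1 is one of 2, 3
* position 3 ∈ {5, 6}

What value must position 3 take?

position 7 must be 4 (only option left).
The 2 variables position 2 and position 6 are confined to {6, 7}, which locks those values in; drop them from position 3, position 4.
So position 3 = 5.

5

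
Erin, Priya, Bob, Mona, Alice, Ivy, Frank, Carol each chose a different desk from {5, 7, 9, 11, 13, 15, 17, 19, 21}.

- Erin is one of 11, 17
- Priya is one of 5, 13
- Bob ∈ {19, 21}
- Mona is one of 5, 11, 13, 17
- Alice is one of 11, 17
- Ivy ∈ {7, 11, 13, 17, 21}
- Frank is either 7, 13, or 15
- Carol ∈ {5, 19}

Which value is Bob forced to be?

The 8 variables together cover exactly {5, 7, 11, 13, 15, 17, 19, 21} — 8 values for 8 variables — and 15 appears only in Frank's list, so Frank = 15.
Among the 7 still-open variables, 7 fits only Ivy (and all 7 values in {5, 7, 11, 13, 17, 19, 21} must be used), so Ivy = 7.
The 6 still-open variables together cover exactly {5, 11, 13, 17, 19, 21} — 6 values for 6 variables — and 21 appears only in Bob's list, so Bob = 21.

21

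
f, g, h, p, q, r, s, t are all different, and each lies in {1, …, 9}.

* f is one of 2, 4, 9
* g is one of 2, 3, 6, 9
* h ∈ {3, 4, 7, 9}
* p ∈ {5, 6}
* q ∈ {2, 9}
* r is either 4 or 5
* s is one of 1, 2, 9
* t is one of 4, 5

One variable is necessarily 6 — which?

p

Among the 8 variables, 1 fits only s (and all 8 values in {1, 2, 3, 4, 5, 6, 7, 9} must be used), so s = 1.
The 7 still-open variables together cover exactly {2, 3, 4, 5, 6, 7, 9} — 7 values for 7 variables — and 7 appears only in h's list, so h = 7.
Among the 6 still-open variables, 3 fits only g (and all 6 values in {2, 3, 4, 5, 6, 9} must be used), so g = 3.
The 5 still-open variables draw from only 5 values {2, 4, 5, 6, 9}, so each is used; only p can be 6, hence p = 6.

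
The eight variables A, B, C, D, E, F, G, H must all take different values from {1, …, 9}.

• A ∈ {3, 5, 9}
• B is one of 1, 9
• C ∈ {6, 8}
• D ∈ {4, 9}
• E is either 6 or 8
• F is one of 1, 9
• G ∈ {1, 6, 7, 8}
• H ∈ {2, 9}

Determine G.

B and F share exactly the 2 values {1, 9}; by pigeonhole those values go to them, so strike 1, 9 from A, D, G, H.
D must be 4 (only option left).
H's domain is down to {2}, so H = 2.
The 2 variables C and E are confined to {6, 8}, which locks those values in; drop them from G.
So G = 7.

7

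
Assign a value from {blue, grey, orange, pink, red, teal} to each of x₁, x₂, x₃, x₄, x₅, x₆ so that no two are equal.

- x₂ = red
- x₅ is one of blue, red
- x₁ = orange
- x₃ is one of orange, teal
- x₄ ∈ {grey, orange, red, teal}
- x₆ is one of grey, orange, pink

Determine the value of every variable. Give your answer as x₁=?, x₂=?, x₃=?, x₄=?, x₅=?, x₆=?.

x₁=orange, x₂=red, x₃=teal, x₄=grey, x₅=blue, x₆=pink

x₁ must be orange (only option left). So x₃, x₄, x₆ can't be orange.
x₂'s domain is down to {red}, so x₂ = red. Remove red from x₄, x₅.
x₃'s domain is down to {teal}, so x₃ = teal. Eliminate teal elsewhere: x₄.
x₄ has just one choice, so x₄ = grey. Remove grey from x₆.
That leaves x₅ = blue.
x₆ must be pink (only option left).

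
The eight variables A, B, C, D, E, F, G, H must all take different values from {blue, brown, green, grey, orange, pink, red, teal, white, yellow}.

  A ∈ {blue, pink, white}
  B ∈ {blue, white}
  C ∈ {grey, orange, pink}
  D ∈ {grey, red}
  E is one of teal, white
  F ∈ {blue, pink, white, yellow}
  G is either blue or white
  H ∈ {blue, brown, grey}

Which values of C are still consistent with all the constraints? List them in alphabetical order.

B and G share exactly the 2 values {blue, white}; by pigeonhole those values go to them, so strike blue, white from A, E, F, H.
That leaves A = pink. Strike pink from C, F.
E's domain is down to {teal}, so E = teal.
F must be yellow (only option left).
No further eliminations apply; C can still be any of grey, orange.

grey, orange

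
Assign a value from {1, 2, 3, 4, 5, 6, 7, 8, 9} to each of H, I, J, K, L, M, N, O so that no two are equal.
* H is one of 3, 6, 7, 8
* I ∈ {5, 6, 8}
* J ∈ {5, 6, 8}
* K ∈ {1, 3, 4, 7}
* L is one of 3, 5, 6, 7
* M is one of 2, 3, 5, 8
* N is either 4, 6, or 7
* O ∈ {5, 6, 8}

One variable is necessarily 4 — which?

N

The 8 variables together cover exactly {1, 2, 3, 4, 5, 6, 7, 8} — 8 values for 8 variables — and 1 appears only in K's list, so K = 1.
Among the 7 still-open variables, 2 fits only M (and all 7 values in {2, 3, 4, 5, 6, 7, 8} must be used), so M = 2.
The 6 still-open variables together cover exactly {3, 4, 5, 6, 7, 8} — 6 values for 6 variables — and 4 appears only in N's list, so N = 4.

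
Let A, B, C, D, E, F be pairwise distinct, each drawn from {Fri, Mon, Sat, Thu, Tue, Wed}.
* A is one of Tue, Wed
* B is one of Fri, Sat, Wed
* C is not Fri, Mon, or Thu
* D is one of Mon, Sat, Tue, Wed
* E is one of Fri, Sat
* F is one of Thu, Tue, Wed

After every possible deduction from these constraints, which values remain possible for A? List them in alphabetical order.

The 6 variables together cover exactly {Fri, Mon, Sat, Thu, Tue, Wed} — 6 values for 6 variables — and Mon appears only in D's list, so D = Mon.
Among the 5 still-open variables, Thu fits only F (and all 5 values in {Fri, Sat, Thu, Tue, Wed} must be used), so F = Thu.
No further eliminations apply; A can still be any of Tue, Wed.

Tue, Wed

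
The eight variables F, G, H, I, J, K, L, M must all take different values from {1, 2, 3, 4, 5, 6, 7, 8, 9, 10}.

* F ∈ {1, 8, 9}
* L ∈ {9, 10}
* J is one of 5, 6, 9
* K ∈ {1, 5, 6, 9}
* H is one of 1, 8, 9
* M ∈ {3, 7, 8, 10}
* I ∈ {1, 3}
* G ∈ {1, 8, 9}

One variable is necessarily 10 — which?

Among the 8 variables, 7 fits only M (and all 8 values in {1, 3, 5, 6, 7, 8, 9, 10} must be used), so M = 7.
Among the 7 still-open variables, 3 fits only I (and all 7 values in {1, 3, 5, 6, 8, 9, 10} must be used), so I = 3.
The 6 still-open variables together cover exactly {1, 5, 6, 8, 9, 10} — 6 values for 6 variables — and 10 appears only in L's list, so L = 10.

L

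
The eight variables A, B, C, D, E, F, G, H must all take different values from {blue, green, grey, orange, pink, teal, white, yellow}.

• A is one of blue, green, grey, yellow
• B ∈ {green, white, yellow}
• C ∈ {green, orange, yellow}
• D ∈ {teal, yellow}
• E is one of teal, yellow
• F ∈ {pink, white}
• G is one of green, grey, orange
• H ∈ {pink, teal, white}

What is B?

Among the 8 variables, blue fits only A (and all 8 values in {blue, green, grey, orange, pink, teal, white, yellow} must be used), so A = blue.
The 7 still-open variables together cover exactly {green, grey, orange, pink, teal, white, yellow} — 7 values for 7 variables — and grey appears only in G's list, so G = grey.
The 6 still-open variables together cover exactly {green, orange, pink, teal, white, yellow} — 6 values for 6 variables — and orange appears only in C's list, so C = orange.
The 5 still-open variables draw from only 5 values {green, pink, teal, white, yellow}, so each is used; only B can be green, hence B = green.

green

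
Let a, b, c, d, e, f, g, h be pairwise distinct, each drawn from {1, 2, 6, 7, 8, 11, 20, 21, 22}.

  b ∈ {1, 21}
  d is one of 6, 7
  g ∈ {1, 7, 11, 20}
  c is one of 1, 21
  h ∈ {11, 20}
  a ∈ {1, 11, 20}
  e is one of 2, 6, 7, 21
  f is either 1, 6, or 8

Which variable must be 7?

g

Among the 8 variables, 2 fits only e (and all 8 values in {1, 2, 6, 7, 8, 11, 20, 21} must be used), so e = 2.
The 7 still-open variables draw from only 7 values {1, 6, 7, 8, 11, 20, 21}, so each is used; only f can be 8, hence f = 8.
The 6 still-open variables together cover exactly {1, 6, 7, 11, 20, 21} — 6 values for 6 variables — and 6 appears only in d's list, so d = 6.
Among the 5 still-open variables, 7 fits only g (and all 5 values in {1, 7, 11, 20, 21} must be used), so g = 7.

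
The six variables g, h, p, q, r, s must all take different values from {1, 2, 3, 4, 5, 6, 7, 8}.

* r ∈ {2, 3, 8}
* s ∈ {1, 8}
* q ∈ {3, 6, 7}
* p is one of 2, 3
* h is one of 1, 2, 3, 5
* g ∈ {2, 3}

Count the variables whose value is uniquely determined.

g and p share exactly the 2 values {2, 3}; by pigeonhole those values go to them, so strike 2, 3 from h, q, r.
r's domain is down to {8}, so r = 8. Eliminate 8 elsewhere: s.
s must be 1 (only option left). Strike 1 from h.
h must be 5 (only option left).
Determined: h=5, r=8, s=1. The other variables each still have more than one consistent value. That makes 3.

3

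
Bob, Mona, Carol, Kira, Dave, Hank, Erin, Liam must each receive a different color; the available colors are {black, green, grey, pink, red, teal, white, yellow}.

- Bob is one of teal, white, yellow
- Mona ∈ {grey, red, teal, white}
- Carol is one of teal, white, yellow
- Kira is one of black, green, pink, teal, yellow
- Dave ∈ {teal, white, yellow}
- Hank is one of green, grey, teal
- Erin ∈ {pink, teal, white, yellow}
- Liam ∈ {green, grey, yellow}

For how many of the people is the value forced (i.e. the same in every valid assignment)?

Among the 8 variables, black fits only Kira (and all 8 values in {black, green, grey, pink, red, teal, white, yellow} must be used), so Kira = black.
The 7 still-open variables draw from only 7 values {green, grey, pink, red, teal, white, yellow}, so each is used; only Erin can be pink, hence Erin = pink.
The 6 still-open variables together cover exactly {green, grey, red, teal, white, yellow} — 6 values for 6 variables — and red appears only in Mona's list, so Mona = red.
Bob, Carol, Dave share exactly the 3 values {teal, white, yellow}; by pigeonhole those values go to them, so strike teal, white, yellow from Hank, Liam.
Determined: Mona=red, Kira=black, Erin=pink. The other people each still have more than one consistent value. That makes 3.

3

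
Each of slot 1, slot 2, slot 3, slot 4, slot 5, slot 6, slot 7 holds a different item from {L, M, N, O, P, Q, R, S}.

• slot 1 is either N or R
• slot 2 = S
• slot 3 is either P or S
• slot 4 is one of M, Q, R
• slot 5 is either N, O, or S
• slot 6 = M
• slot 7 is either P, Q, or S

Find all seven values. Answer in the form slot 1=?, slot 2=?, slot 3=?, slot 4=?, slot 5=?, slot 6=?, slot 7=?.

slot 2's domain is down to {S}, so slot 2 = S. Eliminate S elsewhere: slot 3, slot 5, slot 7.
slot 3 has just one choice, so slot 3 = P. Strike P from slot 7.
slot 6 has just one choice, so slot 6 = M. Remove M from slot 4.
slot 7 must be Q (only option left). Eliminate Q elsewhere: slot 4.
slot 4 must be R (only option left). Strike R from slot 1.
slot 1's domain is down to {N}, so slot 1 = N. Strike N from slot 5.
slot 5 has just one choice, so slot 5 = O.

slot 1=N, slot 2=S, slot 3=P, slot 4=R, slot 5=O, slot 6=M, slot 7=Q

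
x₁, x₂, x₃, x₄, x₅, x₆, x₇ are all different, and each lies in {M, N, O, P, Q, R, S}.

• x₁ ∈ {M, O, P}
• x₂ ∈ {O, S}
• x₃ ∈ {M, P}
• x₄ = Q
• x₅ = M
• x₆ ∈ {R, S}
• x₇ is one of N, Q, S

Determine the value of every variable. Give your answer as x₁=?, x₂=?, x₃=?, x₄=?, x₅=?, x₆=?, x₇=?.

x₄ must be Q (only option left). Remove Q from x₇.
x₅ must be M (only option left). So x₁, x₃ can't be M.
x₃ has just one choice, so x₃ = P. Strike P from x₁.
x₁ must be O (only option left). So x₂ can't be O.
x₂'s domain is down to {S}, so x₂ = S. So x₆, x₇ can't be S.
x₆ must be R (only option left).
x₇ has just one choice, so x₇ = N.

x₁=O, x₂=S, x₃=P, x₄=Q, x₅=M, x₆=R, x₇=N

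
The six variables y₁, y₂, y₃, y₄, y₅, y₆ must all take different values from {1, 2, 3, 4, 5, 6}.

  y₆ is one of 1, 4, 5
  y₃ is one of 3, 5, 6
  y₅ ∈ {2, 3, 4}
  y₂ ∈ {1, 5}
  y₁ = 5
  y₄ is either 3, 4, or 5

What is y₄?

y₁ must be 5 (only option left). Strike 5 from y₂, y₃, y₄, y₆.
y₂ has just one choice, so y₂ = 1. Remove 1 from y₆.
y₆ must be 4 (only option left). Eliminate 4 elsewhere: y₄, y₅.
So y₄ = 3.

3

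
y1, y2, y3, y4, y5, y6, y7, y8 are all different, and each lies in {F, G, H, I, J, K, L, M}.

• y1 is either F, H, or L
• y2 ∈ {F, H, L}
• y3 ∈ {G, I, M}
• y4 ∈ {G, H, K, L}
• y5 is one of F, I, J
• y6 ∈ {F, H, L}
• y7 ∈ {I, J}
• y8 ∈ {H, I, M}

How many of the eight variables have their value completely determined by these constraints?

Among the 8 variables, K fits only y4 (and all 8 values in {F, G, H, I, J, K, L, M} must be used), so y4 = K.
The 7 still-open variables together cover exactly {F, G, H, I, J, L, M} — 7 values for 7 variables — and G appears only in y3's list, so y3 = G.
The 6 still-open variables draw from only 6 values {F, H, I, J, L, M}, so each is used; only y8 can be M, hence y8 = M.
y1, y2, y6 between them cover only {F, H, L} — a naked triple. Remove those values from y5.
Determined: y3=G, y4=K, y8=M. The other variables each still have more than one consistent value. That makes 3.

3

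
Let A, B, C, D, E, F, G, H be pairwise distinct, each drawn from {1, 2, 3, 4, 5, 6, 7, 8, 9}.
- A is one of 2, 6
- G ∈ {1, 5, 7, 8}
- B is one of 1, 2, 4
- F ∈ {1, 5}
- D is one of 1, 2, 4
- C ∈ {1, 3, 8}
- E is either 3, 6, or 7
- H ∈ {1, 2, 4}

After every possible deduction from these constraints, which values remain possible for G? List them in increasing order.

7, 8

B, D, H between them cover only {1, 2, 4} — a naked triple. Remove those values from A, C, F, G.
That leaves A = 6. Remove 6 from E.
F must be 5 (only option left). Strike 5 from G.
No further eliminations apply; G can still be any of 7, 8.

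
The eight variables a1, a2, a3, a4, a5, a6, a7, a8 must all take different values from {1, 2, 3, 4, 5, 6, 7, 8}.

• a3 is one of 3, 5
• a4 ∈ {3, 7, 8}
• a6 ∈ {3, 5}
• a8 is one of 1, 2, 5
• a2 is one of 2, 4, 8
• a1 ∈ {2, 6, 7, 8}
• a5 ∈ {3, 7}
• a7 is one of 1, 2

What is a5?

7

The 8 variables draw from only 8 values {1, 2, 3, 4, 5, 6, 7, 8}, so each is used; only a2 can be 4, hence a2 = 4.
The 7 still-open variables draw from only 7 values {1, 2, 3, 5, 6, 7, 8}, so each is used; only a1 can be 6, hence a1 = 6.
The 6 still-open variables draw from only 6 values {1, 2, 3, 5, 7, 8}, so each is used; only a4 can be 8, hence a4 = 8.
Among the 5 still-open variables, 7 fits only a5 (and all 5 values in {1, 2, 3, 5, 7} must be used), so a5 = 7.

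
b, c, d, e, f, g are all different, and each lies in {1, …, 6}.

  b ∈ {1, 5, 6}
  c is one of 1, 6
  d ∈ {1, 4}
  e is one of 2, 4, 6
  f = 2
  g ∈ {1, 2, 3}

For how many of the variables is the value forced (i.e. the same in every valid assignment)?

3

f has just one choice, so f = 2. So e, g can't be 2.
The 5 still-open variables together cover exactly {1, 3, 4, 5, 6} — 5 values for 5 variables — and 3 appears only in g's list, so g = 3.
The 4 still-open variables together cover exactly {1, 4, 5, 6} — 4 values for 4 variables — and 5 appears only in b's list, so b = 5.
Determined: b=5, f=2, g=3. The other variables each still have more than one consistent value. That makes 3.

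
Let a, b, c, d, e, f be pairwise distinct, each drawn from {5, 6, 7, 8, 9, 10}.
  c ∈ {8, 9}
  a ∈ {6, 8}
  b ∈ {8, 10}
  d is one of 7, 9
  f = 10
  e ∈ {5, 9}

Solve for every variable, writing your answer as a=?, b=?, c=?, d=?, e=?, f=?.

f's domain is down to {10}, so f = 10. Remove 10 from b.
b has just one choice, so b = 8. Remove 8 from a, c.
c has just one choice, so c = 9. Strike 9 from d, e.
d must be 7 (only option left).
e's domain is down to {5}, so e = 5.
That leaves a = 6.

a=6, b=8, c=9, d=7, e=5, f=10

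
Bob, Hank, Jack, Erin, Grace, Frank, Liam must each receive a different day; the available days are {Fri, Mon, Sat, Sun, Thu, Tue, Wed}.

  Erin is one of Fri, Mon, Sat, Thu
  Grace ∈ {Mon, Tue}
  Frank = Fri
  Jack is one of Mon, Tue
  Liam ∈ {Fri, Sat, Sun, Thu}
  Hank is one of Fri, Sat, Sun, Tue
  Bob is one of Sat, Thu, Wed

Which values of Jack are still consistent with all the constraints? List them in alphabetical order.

Frank must be Fri (only option left). Eliminate Fri elsewhere: Hank, Erin, Liam.
The 6 still-open variables draw from only 6 values {Mon, Sat, Sun, Thu, Tue, Wed}, so each is used; only Bob can be Wed, hence Bob = Wed.
Jack and Grace between them cover only {Mon, Tue} — a naked pair. Remove those values from Hank, Erin.
No further eliminations apply; Jack can still be any of Mon, Tue.

Mon, Tue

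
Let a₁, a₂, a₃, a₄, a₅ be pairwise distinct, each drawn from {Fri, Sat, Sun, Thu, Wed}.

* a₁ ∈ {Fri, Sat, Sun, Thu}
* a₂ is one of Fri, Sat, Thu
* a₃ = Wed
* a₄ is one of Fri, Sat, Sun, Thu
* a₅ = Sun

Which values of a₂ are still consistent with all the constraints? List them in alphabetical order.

Fri, Sat, Thu

a₃ has just one choice, so a₃ = Wed.
a₅ must be Sun (only option left). Strike Sun from a₁, a₄.
No further eliminations apply; a₂ can still be any of Fri, Sat, Thu.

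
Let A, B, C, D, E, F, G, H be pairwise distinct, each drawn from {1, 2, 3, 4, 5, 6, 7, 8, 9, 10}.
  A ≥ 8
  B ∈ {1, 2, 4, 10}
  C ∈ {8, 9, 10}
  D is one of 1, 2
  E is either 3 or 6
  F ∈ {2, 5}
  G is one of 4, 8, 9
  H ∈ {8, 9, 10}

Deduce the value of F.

The 3 variables A, C, H are confined to {8, 9, 10}, which locks those values in; drop them from B, G.
That leaves G = 4. Remove 4 from B.
B and D share exactly the 2 values {1, 2}; by pigeonhole those values go to them, so strike 1, 2 from F.
So F = 5.

5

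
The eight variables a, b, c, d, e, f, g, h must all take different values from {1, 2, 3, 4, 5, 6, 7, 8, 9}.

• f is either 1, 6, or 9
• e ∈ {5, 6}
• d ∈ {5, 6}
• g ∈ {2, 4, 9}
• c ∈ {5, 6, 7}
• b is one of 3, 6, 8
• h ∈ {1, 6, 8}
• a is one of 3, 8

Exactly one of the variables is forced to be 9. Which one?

f

d and e share exactly the 2 values {5, 6}; by pigeonhole those values go to them, so strike 5, 6 from b, c, f, h.
c's domain is down to {7}, so c = 7.
The 2 variables a and b are confined to {3, 8}, which locks those values in; drop them from h.
h has just one choice, so h = 1. Strike 1 from f.
So 9 goes to f.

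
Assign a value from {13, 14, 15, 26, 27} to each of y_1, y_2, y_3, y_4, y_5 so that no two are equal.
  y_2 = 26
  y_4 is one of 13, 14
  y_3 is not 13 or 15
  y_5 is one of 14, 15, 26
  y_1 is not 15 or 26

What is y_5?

15

y_2 has just one choice, so y_2 = 26. Strike 26 from y_3, y_5.
The 4 still-open variables together cover exactly {13, 14, 15, 27} — 4 values for 4 variables — and 15 appears only in y_5's list, so y_5 = 15.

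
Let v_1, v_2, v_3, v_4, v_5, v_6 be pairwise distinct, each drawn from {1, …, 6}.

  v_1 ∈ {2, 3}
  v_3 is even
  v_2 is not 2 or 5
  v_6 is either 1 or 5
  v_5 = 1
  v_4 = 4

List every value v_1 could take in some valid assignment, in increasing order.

2, 3

v_4 has just one choice, so v_4 = 4. So v_2, v_3 can't be 4.
v_5 must be 1 (only option left). Strike 1 from v_2, v_6.
v_6 has just one choice, so v_6 = 5.
No further eliminations apply; v_1 can still be any of 2, 3.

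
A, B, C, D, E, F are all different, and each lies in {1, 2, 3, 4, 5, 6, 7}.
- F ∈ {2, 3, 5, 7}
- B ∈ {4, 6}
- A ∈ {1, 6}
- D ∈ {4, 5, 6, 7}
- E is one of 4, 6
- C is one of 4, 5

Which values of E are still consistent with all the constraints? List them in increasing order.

4, 6

The 2 variables B and E are confined to {4, 6}, which locks those values in; drop them from A, C, D.
A has just one choice, so A = 1.
That leaves C = 5. Strike 5 from D, F.
D has just one choice, so D = 7. Remove 7 from F.
No further eliminations apply; E can still be any of 4, 6.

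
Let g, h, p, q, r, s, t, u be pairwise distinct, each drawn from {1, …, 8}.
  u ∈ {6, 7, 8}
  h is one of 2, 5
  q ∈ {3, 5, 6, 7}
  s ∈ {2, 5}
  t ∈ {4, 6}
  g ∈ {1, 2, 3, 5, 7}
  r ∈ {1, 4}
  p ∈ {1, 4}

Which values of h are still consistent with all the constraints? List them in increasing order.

2, 5

The 8 variables together cover exactly {1, 2, 3, 4, 5, 6, 7, 8} — 8 values for 8 variables — and 8 appears only in u's list, so u = 8.
h and s between them cover only {2, 5} — a naked pair. Remove those values from g, q.
p and r share exactly the 2 values {1, 4}; by pigeonhole those values go to them, so strike 1, 4 from g, t.
t's domain is down to {6}, so t = 6. Remove 6 from q.
No further eliminations apply; h can still be any of 2, 5.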